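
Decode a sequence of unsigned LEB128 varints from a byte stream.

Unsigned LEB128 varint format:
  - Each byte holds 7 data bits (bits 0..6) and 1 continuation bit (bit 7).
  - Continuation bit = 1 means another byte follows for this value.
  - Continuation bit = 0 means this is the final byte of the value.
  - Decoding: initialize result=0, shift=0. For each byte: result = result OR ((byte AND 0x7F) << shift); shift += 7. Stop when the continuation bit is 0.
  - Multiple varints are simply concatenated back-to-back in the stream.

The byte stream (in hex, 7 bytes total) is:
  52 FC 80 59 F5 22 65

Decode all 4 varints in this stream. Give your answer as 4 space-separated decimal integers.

  byte[0]=0x52 cont=0 payload=0x52=82: acc |= 82<<0 -> acc=82 shift=7 [end]
Varint 1: bytes[0:1] = 52 -> value 82 (1 byte(s))
  byte[1]=0xFC cont=1 payload=0x7C=124: acc |= 124<<0 -> acc=124 shift=7
  byte[2]=0x80 cont=1 payload=0x00=0: acc |= 0<<7 -> acc=124 shift=14
  byte[3]=0x59 cont=0 payload=0x59=89: acc |= 89<<14 -> acc=1458300 shift=21 [end]
Varint 2: bytes[1:4] = FC 80 59 -> value 1458300 (3 byte(s))
  byte[4]=0xF5 cont=1 payload=0x75=117: acc |= 117<<0 -> acc=117 shift=7
  byte[5]=0x22 cont=0 payload=0x22=34: acc |= 34<<7 -> acc=4469 shift=14 [end]
Varint 3: bytes[4:6] = F5 22 -> value 4469 (2 byte(s))
  byte[6]=0x65 cont=0 payload=0x65=101: acc |= 101<<0 -> acc=101 shift=7 [end]
Varint 4: bytes[6:7] = 65 -> value 101 (1 byte(s))

Answer: 82 1458300 4469 101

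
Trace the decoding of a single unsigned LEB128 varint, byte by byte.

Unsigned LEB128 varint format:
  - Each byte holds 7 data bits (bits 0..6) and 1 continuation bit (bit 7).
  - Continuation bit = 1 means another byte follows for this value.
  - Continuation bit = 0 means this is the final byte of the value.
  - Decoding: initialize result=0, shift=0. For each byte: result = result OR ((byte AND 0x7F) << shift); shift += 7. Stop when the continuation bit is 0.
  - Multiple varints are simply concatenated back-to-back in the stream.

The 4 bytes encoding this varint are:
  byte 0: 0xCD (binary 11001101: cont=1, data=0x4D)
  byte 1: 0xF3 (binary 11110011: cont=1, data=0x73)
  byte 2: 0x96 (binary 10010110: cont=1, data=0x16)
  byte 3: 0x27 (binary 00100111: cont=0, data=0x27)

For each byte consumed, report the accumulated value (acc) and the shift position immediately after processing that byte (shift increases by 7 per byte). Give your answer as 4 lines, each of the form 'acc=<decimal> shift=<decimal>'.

byte 0=0xCD: payload=0x4D=77, contrib = 77<<0 = 77; acc -> 77, shift -> 7
byte 1=0xF3: payload=0x73=115, contrib = 115<<7 = 14720; acc -> 14797, shift -> 14
byte 2=0x96: payload=0x16=22, contrib = 22<<14 = 360448; acc -> 375245, shift -> 21
byte 3=0x27: payload=0x27=39, contrib = 39<<21 = 81788928; acc -> 82164173, shift -> 28

Answer: acc=77 shift=7
acc=14797 shift=14
acc=375245 shift=21
acc=82164173 shift=28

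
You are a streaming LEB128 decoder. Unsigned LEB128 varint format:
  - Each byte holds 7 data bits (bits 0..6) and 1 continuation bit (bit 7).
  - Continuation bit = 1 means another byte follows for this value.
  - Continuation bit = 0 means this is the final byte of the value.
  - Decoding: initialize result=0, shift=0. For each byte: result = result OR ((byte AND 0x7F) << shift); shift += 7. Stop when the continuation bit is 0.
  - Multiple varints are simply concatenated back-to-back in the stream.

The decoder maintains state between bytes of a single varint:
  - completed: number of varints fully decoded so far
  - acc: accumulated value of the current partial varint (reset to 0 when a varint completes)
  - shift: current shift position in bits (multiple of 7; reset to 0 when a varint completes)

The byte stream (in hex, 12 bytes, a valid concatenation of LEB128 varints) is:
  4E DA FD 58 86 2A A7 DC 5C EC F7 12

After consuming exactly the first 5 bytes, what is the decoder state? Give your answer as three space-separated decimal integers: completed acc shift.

Answer: 2 6 7

Derivation:
byte[0]=0x4E cont=0 payload=0x4E: varint #1 complete (value=78); reset -> completed=1 acc=0 shift=0
byte[1]=0xDA cont=1 payload=0x5A: acc |= 90<<0 -> completed=1 acc=90 shift=7
byte[2]=0xFD cont=1 payload=0x7D: acc |= 125<<7 -> completed=1 acc=16090 shift=14
byte[3]=0x58 cont=0 payload=0x58: varint #2 complete (value=1457882); reset -> completed=2 acc=0 shift=0
byte[4]=0x86 cont=1 payload=0x06: acc |= 6<<0 -> completed=2 acc=6 shift=7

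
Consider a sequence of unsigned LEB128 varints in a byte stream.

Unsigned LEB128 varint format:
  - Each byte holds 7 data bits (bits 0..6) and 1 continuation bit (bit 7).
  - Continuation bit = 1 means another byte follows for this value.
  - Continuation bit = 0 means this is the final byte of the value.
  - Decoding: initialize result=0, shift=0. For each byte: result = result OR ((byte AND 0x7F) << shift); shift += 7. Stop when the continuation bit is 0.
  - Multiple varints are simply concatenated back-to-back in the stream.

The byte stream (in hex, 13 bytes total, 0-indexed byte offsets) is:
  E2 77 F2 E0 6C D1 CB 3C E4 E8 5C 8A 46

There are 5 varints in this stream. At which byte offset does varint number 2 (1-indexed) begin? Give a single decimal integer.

Answer: 2

Derivation:
  byte[0]=0xE2 cont=1 payload=0x62=98: acc |= 98<<0 -> acc=98 shift=7
  byte[1]=0x77 cont=0 payload=0x77=119: acc |= 119<<7 -> acc=15330 shift=14 [end]
Varint 1: bytes[0:2] = E2 77 -> value 15330 (2 byte(s))
  byte[2]=0xF2 cont=1 payload=0x72=114: acc |= 114<<0 -> acc=114 shift=7
  byte[3]=0xE0 cont=1 payload=0x60=96: acc |= 96<<7 -> acc=12402 shift=14
  byte[4]=0x6C cont=0 payload=0x6C=108: acc |= 108<<14 -> acc=1781874 shift=21 [end]
Varint 2: bytes[2:5] = F2 E0 6C -> value 1781874 (3 byte(s))
  byte[5]=0xD1 cont=1 payload=0x51=81: acc |= 81<<0 -> acc=81 shift=7
  byte[6]=0xCB cont=1 payload=0x4B=75: acc |= 75<<7 -> acc=9681 shift=14
  byte[7]=0x3C cont=0 payload=0x3C=60: acc |= 60<<14 -> acc=992721 shift=21 [end]
Varint 3: bytes[5:8] = D1 CB 3C -> value 992721 (3 byte(s))
  byte[8]=0xE4 cont=1 payload=0x64=100: acc |= 100<<0 -> acc=100 shift=7
  byte[9]=0xE8 cont=1 payload=0x68=104: acc |= 104<<7 -> acc=13412 shift=14
  byte[10]=0x5C cont=0 payload=0x5C=92: acc |= 92<<14 -> acc=1520740 shift=21 [end]
Varint 4: bytes[8:11] = E4 E8 5C -> value 1520740 (3 byte(s))
  byte[11]=0x8A cont=1 payload=0x0A=10: acc |= 10<<0 -> acc=10 shift=7
  byte[12]=0x46 cont=0 payload=0x46=70: acc |= 70<<7 -> acc=8970 shift=14 [end]
Varint 5: bytes[11:13] = 8A 46 -> value 8970 (2 byte(s))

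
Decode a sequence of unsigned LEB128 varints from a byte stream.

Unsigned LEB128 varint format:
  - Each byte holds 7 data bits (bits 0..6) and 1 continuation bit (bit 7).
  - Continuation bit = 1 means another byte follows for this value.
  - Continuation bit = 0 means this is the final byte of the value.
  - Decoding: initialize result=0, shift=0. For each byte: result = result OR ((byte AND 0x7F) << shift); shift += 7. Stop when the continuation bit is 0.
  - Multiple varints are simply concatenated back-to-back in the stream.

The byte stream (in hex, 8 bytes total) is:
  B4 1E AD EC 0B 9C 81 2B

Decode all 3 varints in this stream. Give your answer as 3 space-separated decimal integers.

Answer: 3892 194093 704668

Derivation:
  byte[0]=0xB4 cont=1 payload=0x34=52: acc |= 52<<0 -> acc=52 shift=7
  byte[1]=0x1E cont=0 payload=0x1E=30: acc |= 30<<7 -> acc=3892 shift=14 [end]
Varint 1: bytes[0:2] = B4 1E -> value 3892 (2 byte(s))
  byte[2]=0xAD cont=1 payload=0x2D=45: acc |= 45<<0 -> acc=45 shift=7
  byte[3]=0xEC cont=1 payload=0x6C=108: acc |= 108<<7 -> acc=13869 shift=14
  byte[4]=0x0B cont=0 payload=0x0B=11: acc |= 11<<14 -> acc=194093 shift=21 [end]
Varint 2: bytes[2:5] = AD EC 0B -> value 194093 (3 byte(s))
  byte[5]=0x9C cont=1 payload=0x1C=28: acc |= 28<<0 -> acc=28 shift=7
  byte[6]=0x81 cont=1 payload=0x01=1: acc |= 1<<7 -> acc=156 shift=14
  byte[7]=0x2B cont=0 payload=0x2B=43: acc |= 43<<14 -> acc=704668 shift=21 [end]
Varint 3: bytes[5:8] = 9C 81 2B -> value 704668 (3 byte(s))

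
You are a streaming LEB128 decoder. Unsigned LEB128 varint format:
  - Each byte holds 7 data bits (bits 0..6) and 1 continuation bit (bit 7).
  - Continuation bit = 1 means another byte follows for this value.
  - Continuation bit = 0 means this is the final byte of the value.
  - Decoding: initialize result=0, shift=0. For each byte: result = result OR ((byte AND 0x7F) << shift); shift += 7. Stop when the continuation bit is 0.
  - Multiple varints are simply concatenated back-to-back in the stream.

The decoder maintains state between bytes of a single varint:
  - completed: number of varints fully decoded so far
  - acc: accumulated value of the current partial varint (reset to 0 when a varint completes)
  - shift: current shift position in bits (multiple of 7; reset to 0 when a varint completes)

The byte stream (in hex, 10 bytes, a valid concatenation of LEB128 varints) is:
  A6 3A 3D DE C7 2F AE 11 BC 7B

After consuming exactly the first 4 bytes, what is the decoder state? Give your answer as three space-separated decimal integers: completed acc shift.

byte[0]=0xA6 cont=1 payload=0x26: acc |= 38<<0 -> completed=0 acc=38 shift=7
byte[1]=0x3A cont=0 payload=0x3A: varint #1 complete (value=7462); reset -> completed=1 acc=0 shift=0
byte[2]=0x3D cont=0 payload=0x3D: varint #2 complete (value=61); reset -> completed=2 acc=0 shift=0
byte[3]=0xDE cont=1 payload=0x5E: acc |= 94<<0 -> completed=2 acc=94 shift=7

Answer: 2 94 7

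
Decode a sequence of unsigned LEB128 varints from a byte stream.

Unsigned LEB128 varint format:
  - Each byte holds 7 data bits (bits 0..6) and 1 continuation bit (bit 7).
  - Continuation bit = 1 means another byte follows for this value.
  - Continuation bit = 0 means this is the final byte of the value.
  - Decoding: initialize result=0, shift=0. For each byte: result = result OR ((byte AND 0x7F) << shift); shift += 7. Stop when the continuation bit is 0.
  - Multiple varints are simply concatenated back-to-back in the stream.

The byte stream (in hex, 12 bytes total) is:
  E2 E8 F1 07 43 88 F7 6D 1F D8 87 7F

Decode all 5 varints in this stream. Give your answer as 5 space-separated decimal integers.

Answer: 16544866 67 1801096 31 2081752

Derivation:
  byte[0]=0xE2 cont=1 payload=0x62=98: acc |= 98<<0 -> acc=98 shift=7
  byte[1]=0xE8 cont=1 payload=0x68=104: acc |= 104<<7 -> acc=13410 shift=14
  byte[2]=0xF1 cont=1 payload=0x71=113: acc |= 113<<14 -> acc=1864802 shift=21
  byte[3]=0x07 cont=0 payload=0x07=7: acc |= 7<<21 -> acc=16544866 shift=28 [end]
Varint 1: bytes[0:4] = E2 E8 F1 07 -> value 16544866 (4 byte(s))
  byte[4]=0x43 cont=0 payload=0x43=67: acc |= 67<<0 -> acc=67 shift=7 [end]
Varint 2: bytes[4:5] = 43 -> value 67 (1 byte(s))
  byte[5]=0x88 cont=1 payload=0x08=8: acc |= 8<<0 -> acc=8 shift=7
  byte[6]=0xF7 cont=1 payload=0x77=119: acc |= 119<<7 -> acc=15240 shift=14
  byte[7]=0x6D cont=0 payload=0x6D=109: acc |= 109<<14 -> acc=1801096 shift=21 [end]
Varint 3: bytes[5:8] = 88 F7 6D -> value 1801096 (3 byte(s))
  byte[8]=0x1F cont=0 payload=0x1F=31: acc |= 31<<0 -> acc=31 shift=7 [end]
Varint 4: bytes[8:9] = 1F -> value 31 (1 byte(s))
  byte[9]=0xD8 cont=1 payload=0x58=88: acc |= 88<<0 -> acc=88 shift=7
  byte[10]=0x87 cont=1 payload=0x07=7: acc |= 7<<7 -> acc=984 shift=14
  byte[11]=0x7F cont=0 payload=0x7F=127: acc |= 127<<14 -> acc=2081752 shift=21 [end]
Varint 5: bytes[9:12] = D8 87 7F -> value 2081752 (3 byte(s))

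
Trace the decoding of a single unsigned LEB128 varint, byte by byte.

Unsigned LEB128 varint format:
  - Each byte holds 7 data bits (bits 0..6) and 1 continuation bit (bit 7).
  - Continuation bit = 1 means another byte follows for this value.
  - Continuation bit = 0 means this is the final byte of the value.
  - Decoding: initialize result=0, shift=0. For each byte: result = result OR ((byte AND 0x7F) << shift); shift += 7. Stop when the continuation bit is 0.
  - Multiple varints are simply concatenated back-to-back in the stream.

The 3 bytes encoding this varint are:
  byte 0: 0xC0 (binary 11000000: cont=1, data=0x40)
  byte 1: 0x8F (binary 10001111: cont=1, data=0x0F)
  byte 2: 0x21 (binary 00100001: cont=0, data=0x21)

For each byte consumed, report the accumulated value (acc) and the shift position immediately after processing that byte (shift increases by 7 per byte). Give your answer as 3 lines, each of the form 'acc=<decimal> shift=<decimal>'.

byte 0=0xC0: payload=0x40=64, contrib = 64<<0 = 64; acc -> 64, shift -> 7
byte 1=0x8F: payload=0x0F=15, contrib = 15<<7 = 1920; acc -> 1984, shift -> 14
byte 2=0x21: payload=0x21=33, contrib = 33<<14 = 540672; acc -> 542656, shift -> 21

Answer: acc=64 shift=7
acc=1984 shift=14
acc=542656 shift=21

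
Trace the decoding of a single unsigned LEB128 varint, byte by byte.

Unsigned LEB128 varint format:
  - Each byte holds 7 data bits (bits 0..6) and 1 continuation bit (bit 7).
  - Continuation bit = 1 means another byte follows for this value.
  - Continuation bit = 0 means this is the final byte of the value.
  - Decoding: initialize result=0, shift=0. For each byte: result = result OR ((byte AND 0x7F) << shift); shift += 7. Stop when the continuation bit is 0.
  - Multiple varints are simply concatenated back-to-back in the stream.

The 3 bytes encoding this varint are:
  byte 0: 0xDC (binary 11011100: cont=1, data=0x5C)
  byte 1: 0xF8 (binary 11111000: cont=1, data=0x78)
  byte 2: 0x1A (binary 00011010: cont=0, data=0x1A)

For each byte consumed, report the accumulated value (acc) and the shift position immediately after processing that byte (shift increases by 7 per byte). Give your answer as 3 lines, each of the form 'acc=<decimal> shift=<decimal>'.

Answer: acc=92 shift=7
acc=15452 shift=14
acc=441436 shift=21

Derivation:
byte 0=0xDC: payload=0x5C=92, contrib = 92<<0 = 92; acc -> 92, shift -> 7
byte 1=0xF8: payload=0x78=120, contrib = 120<<7 = 15360; acc -> 15452, shift -> 14
byte 2=0x1A: payload=0x1A=26, contrib = 26<<14 = 425984; acc -> 441436, shift -> 21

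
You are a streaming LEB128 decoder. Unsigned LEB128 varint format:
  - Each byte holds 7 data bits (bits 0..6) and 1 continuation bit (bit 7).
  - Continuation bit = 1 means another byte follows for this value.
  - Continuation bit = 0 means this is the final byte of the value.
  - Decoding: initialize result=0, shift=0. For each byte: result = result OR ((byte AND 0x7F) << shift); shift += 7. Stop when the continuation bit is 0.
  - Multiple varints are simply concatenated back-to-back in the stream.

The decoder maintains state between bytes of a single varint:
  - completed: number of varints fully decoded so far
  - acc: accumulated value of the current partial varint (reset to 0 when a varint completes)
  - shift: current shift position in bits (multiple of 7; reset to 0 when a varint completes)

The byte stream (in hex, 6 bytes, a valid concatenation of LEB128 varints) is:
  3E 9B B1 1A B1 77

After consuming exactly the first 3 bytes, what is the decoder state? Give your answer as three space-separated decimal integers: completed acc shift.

Answer: 1 6299 14

Derivation:
byte[0]=0x3E cont=0 payload=0x3E: varint #1 complete (value=62); reset -> completed=1 acc=0 shift=0
byte[1]=0x9B cont=1 payload=0x1B: acc |= 27<<0 -> completed=1 acc=27 shift=7
byte[2]=0xB1 cont=1 payload=0x31: acc |= 49<<7 -> completed=1 acc=6299 shift=14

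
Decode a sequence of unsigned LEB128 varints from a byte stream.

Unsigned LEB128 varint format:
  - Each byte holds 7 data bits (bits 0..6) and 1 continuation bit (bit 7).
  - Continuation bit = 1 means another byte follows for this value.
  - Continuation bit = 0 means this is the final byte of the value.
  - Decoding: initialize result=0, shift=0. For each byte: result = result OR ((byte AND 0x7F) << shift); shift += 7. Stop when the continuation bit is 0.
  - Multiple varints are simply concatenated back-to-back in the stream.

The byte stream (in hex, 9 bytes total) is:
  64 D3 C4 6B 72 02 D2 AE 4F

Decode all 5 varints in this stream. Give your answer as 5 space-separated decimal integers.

  byte[0]=0x64 cont=0 payload=0x64=100: acc |= 100<<0 -> acc=100 shift=7 [end]
Varint 1: bytes[0:1] = 64 -> value 100 (1 byte(s))
  byte[1]=0xD3 cont=1 payload=0x53=83: acc |= 83<<0 -> acc=83 shift=7
  byte[2]=0xC4 cont=1 payload=0x44=68: acc |= 68<<7 -> acc=8787 shift=14
  byte[3]=0x6B cont=0 payload=0x6B=107: acc |= 107<<14 -> acc=1761875 shift=21 [end]
Varint 2: bytes[1:4] = D3 C4 6B -> value 1761875 (3 byte(s))
  byte[4]=0x72 cont=0 payload=0x72=114: acc |= 114<<0 -> acc=114 shift=7 [end]
Varint 3: bytes[4:5] = 72 -> value 114 (1 byte(s))
  byte[5]=0x02 cont=0 payload=0x02=2: acc |= 2<<0 -> acc=2 shift=7 [end]
Varint 4: bytes[5:6] = 02 -> value 2 (1 byte(s))
  byte[6]=0xD2 cont=1 payload=0x52=82: acc |= 82<<0 -> acc=82 shift=7
  byte[7]=0xAE cont=1 payload=0x2E=46: acc |= 46<<7 -> acc=5970 shift=14
  byte[8]=0x4F cont=0 payload=0x4F=79: acc |= 79<<14 -> acc=1300306 shift=21 [end]
Varint 5: bytes[6:9] = D2 AE 4F -> value 1300306 (3 byte(s))

Answer: 100 1761875 114 2 1300306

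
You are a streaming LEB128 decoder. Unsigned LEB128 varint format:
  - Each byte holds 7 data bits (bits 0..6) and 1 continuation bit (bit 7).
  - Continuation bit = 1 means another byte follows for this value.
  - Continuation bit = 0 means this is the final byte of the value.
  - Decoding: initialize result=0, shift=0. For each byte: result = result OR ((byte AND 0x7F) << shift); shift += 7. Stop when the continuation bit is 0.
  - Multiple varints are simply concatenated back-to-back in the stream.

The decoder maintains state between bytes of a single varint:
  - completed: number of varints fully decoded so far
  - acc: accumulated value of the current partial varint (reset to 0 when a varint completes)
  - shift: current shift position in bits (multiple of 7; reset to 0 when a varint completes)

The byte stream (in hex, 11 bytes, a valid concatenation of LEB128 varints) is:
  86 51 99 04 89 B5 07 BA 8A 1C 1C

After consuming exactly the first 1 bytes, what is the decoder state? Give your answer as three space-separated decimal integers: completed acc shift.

Answer: 0 6 7

Derivation:
byte[0]=0x86 cont=1 payload=0x06: acc |= 6<<0 -> completed=0 acc=6 shift=7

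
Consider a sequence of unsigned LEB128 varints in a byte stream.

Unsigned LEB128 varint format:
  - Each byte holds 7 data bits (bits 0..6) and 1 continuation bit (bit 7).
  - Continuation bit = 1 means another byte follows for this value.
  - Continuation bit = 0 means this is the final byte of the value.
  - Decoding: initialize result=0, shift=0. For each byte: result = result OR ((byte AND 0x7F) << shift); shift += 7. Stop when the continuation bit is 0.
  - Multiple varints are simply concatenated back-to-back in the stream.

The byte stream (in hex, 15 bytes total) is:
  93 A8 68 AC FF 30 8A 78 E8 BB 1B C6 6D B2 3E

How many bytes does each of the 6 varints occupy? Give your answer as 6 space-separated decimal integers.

Answer: 3 3 2 3 2 2

Derivation:
  byte[0]=0x93 cont=1 payload=0x13=19: acc |= 19<<0 -> acc=19 shift=7
  byte[1]=0xA8 cont=1 payload=0x28=40: acc |= 40<<7 -> acc=5139 shift=14
  byte[2]=0x68 cont=0 payload=0x68=104: acc |= 104<<14 -> acc=1709075 shift=21 [end]
Varint 1: bytes[0:3] = 93 A8 68 -> value 1709075 (3 byte(s))
  byte[3]=0xAC cont=1 payload=0x2C=44: acc |= 44<<0 -> acc=44 shift=7
  byte[4]=0xFF cont=1 payload=0x7F=127: acc |= 127<<7 -> acc=16300 shift=14
  byte[5]=0x30 cont=0 payload=0x30=48: acc |= 48<<14 -> acc=802732 shift=21 [end]
Varint 2: bytes[3:6] = AC FF 30 -> value 802732 (3 byte(s))
  byte[6]=0x8A cont=1 payload=0x0A=10: acc |= 10<<0 -> acc=10 shift=7
  byte[7]=0x78 cont=0 payload=0x78=120: acc |= 120<<7 -> acc=15370 shift=14 [end]
Varint 3: bytes[6:8] = 8A 78 -> value 15370 (2 byte(s))
  byte[8]=0xE8 cont=1 payload=0x68=104: acc |= 104<<0 -> acc=104 shift=7
  byte[9]=0xBB cont=1 payload=0x3B=59: acc |= 59<<7 -> acc=7656 shift=14
  byte[10]=0x1B cont=0 payload=0x1B=27: acc |= 27<<14 -> acc=450024 shift=21 [end]
Varint 4: bytes[8:11] = E8 BB 1B -> value 450024 (3 byte(s))
  byte[11]=0xC6 cont=1 payload=0x46=70: acc |= 70<<0 -> acc=70 shift=7
  byte[12]=0x6D cont=0 payload=0x6D=109: acc |= 109<<7 -> acc=14022 shift=14 [end]
Varint 5: bytes[11:13] = C6 6D -> value 14022 (2 byte(s))
  byte[13]=0xB2 cont=1 payload=0x32=50: acc |= 50<<0 -> acc=50 shift=7
  byte[14]=0x3E cont=0 payload=0x3E=62: acc |= 62<<7 -> acc=7986 shift=14 [end]
Varint 6: bytes[13:15] = B2 3E -> value 7986 (2 byte(s))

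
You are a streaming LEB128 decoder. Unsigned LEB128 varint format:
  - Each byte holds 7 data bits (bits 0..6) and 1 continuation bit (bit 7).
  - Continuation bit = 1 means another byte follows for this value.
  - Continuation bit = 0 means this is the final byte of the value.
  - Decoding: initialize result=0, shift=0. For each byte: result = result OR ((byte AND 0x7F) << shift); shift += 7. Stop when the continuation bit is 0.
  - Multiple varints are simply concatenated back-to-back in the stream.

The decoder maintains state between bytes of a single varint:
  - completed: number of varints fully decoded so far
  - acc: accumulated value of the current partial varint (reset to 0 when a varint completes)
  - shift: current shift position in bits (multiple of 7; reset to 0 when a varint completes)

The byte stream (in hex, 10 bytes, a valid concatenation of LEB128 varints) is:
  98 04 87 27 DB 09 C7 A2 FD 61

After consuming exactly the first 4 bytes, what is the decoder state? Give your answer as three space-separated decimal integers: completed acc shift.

byte[0]=0x98 cont=1 payload=0x18: acc |= 24<<0 -> completed=0 acc=24 shift=7
byte[1]=0x04 cont=0 payload=0x04: varint #1 complete (value=536); reset -> completed=1 acc=0 shift=0
byte[2]=0x87 cont=1 payload=0x07: acc |= 7<<0 -> completed=1 acc=7 shift=7
byte[3]=0x27 cont=0 payload=0x27: varint #2 complete (value=4999); reset -> completed=2 acc=0 shift=0

Answer: 2 0 0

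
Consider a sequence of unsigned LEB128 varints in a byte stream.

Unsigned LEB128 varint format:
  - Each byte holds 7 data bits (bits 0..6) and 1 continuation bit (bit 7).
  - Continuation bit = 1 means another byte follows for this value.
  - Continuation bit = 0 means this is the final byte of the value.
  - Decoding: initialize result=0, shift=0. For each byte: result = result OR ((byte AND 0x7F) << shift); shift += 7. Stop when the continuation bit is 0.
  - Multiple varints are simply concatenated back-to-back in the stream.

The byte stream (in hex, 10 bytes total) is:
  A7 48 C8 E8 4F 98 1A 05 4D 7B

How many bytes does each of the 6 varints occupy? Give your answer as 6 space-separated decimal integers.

Answer: 2 3 2 1 1 1

Derivation:
  byte[0]=0xA7 cont=1 payload=0x27=39: acc |= 39<<0 -> acc=39 shift=7
  byte[1]=0x48 cont=0 payload=0x48=72: acc |= 72<<7 -> acc=9255 shift=14 [end]
Varint 1: bytes[0:2] = A7 48 -> value 9255 (2 byte(s))
  byte[2]=0xC8 cont=1 payload=0x48=72: acc |= 72<<0 -> acc=72 shift=7
  byte[3]=0xE8 cont=1 payload=0x68=104: acc |= 104<<7 -> acc=13384 shift=14
  byte[4]=0x4F cont=0 payload=0x4F=79: acc |= 79<<14 -> acc=1307720 shift=21 [end]
Varint 2: bytes[2:5] = C8 E8 4F -> value 1307720 (3 byte(s))
  byte[5]=0x98 cont=1 payload=0x18=24: acc |= 24<<0 -> acc=24 shift=7
  byte[6]=0x1A cont=0 payload=0x1A=26: acc |= 26<<7 -> acc=3352 shift=14 [end]
Varint 3: bytes[5:7] = 98 1A -> value 3352 (2 byte(s))
  byte[7]=0x05 cont=0 payload=0x05=5: acc |= 5<<0 -> acc=5 shift=7 [end]
Varint 4: bytes[7:8] = 05 -> value 5 (1 byte(s))
  byte[8]=0x4D cont=0 payload=0x4D=77: acc |= 77<<0 -> acc=77 shift=7 [end]
Varint 5: bytes[8:9] = 4D -> value 77 (1 byte(s))
  byte[9]=0x7B cont=0 payload=0x7B=123: acc |= 123<<0 -> acc=123 shift=7 [end]
Varint 6: bytes[9:10] = 7B -> value 123 (1 byte(s))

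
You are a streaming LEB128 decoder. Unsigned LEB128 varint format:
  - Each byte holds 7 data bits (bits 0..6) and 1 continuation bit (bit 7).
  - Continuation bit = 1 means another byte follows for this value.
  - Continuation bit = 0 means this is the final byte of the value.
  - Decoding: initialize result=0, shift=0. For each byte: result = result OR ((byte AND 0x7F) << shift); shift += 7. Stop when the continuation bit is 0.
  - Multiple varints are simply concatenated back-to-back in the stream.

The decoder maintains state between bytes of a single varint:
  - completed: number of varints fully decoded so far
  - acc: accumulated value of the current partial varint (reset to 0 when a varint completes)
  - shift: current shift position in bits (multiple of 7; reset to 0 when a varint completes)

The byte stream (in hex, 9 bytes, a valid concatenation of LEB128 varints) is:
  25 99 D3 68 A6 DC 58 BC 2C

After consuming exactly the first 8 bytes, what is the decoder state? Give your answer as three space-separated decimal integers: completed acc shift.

byte[0]=0x25 cont=0 payload=0x25: varint #1 complete (value=37); reset -> completed=1 acc=0 shift=0
byte[1]=0x99 cont=1 payload=0x19: acc |= 25<<0 -> completed=1 acc=25 shift=7
byte[2]=0xD3 cont=1 payload=0x53: acc |= 83<<7 -> completed=1 acc=10649 shift=14
byte[3]=0x68 cont=0 payload=0x68: varint #2 complete (value=1714585); reset -> completed=2 acc=0 shift=0
byte[4]=0xA6 cont=1 payload=0x26: acc |= 38<<0 -> completed=2 acc=38 shift=7
byte[5]=0xDC cont=1 payload=0x5C: acc |= 92<<7 -> completed=2 acc=11814 shift=14
byte[6]=0x58 cont=0 payload=0x58: varint #3 complete (value=1453606); reset -> completed=3 acc=0 shift=0
byte[7]=0xBC cont=1 payload=0x3C: acc |= 60<<0 -> completed=3 acc=60 shift=7

Answer: 3 60 7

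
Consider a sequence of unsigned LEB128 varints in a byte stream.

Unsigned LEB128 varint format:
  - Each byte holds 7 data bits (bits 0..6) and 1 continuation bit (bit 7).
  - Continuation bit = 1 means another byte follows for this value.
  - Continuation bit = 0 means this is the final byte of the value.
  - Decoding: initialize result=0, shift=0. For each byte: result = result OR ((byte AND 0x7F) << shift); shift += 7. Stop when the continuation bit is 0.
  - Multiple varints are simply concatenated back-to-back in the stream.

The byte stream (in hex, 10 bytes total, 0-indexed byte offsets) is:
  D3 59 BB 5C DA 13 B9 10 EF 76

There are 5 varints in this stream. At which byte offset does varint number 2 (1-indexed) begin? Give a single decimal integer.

  byte[0]=0xD3 cont=1 payload=0x53=83: acc |= 83<<0 -> acc=83 shift=7
  byte[1]=0x59 cont=0 payload=0x59=89: acc |= 89<<7 -> acc=11475 shift=14 [end]
Varint 1: bytes[0:2] = D3 59 -> value 11475 (2 byte(s))
  byte[2]=0xBB cont=1 payload=0x3B=59: acc |= 59<<0 -> acc=59 shift=7
  byte[3]=0x5C cont=0 payload=0x5C=92: acc |= 92<<7 -> acc=11835 shift=14 [end]
Varint 2: bytes[2:4] = BB 5C -> value 11835 (2 byte(s))
  byte[4]=0xDA cont=1 payload=0x5A=90: acc |= 90<<0 -> acc=90 shift=7
  byte[5]=0x13 cont=0 payload=0x13=19: acc |= 19<<7 -> acc=2522 shift=14 [end]
Varint 3: bytes[4:6] = DA 13 -> value 2522 (2 byte(s))
  byte[6]=0xB9 cont=1 payload=0x39=57: acc |= 57<<0 -> acc=57 shift=7
  byte[7]=0x10 cont=0 payload=0x10=16: acc |= 16<<7 -> acc=2105 shift=14 [end]
Varint 4: bytes[6:8] = B9 10 -> value 2105 (2 byte(s))
  byte[8]=0xEF cont=1 payload=0x6F=111: acc |= 111<<0 -> acc=111 shift=7
  byte[9]=0x76 cont=0 payload=0x76=118: acc |= 118<<7 -> acc=15215 shift=14 [end]
Varint 5: bytes[8:10] = EF 76 -> value 15215 (2 byte(s))

Answer: 2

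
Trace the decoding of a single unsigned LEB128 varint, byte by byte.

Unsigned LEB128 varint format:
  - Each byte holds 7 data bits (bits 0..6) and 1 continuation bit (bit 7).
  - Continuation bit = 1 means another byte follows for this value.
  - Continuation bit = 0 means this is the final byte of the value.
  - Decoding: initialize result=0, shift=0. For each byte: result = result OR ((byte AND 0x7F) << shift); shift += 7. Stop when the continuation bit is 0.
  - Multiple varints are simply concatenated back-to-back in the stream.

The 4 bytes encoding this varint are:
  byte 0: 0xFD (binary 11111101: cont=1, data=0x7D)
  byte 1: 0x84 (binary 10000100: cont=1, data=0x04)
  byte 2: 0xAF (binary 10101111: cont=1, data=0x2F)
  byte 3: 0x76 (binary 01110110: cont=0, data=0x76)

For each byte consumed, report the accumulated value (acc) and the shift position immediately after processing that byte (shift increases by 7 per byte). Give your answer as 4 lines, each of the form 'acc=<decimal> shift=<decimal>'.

Answer: acc=125 shift=7
acc=637 shift=14
acc=770685 shift=21
acc=248234621 shift=28

Derivation:
byte 0=0xFD: payload=0x7D=125, contrib = 125<<0 = 125; acc -> 125, shift -> 7
byte 1=0x84: payload=0x04=4, contrib = 4<<7 = 512; acc -> 637, shift -> 14
byte 2=0xAF: payload=0x2F=47, contrib = 47<<14 = 770048; acc -> 770685, shift -> 21
byte 3=0x76: payload=0x76=118, contrib = 118<<21 = 247463936; acc -> 248234621, shift -> 28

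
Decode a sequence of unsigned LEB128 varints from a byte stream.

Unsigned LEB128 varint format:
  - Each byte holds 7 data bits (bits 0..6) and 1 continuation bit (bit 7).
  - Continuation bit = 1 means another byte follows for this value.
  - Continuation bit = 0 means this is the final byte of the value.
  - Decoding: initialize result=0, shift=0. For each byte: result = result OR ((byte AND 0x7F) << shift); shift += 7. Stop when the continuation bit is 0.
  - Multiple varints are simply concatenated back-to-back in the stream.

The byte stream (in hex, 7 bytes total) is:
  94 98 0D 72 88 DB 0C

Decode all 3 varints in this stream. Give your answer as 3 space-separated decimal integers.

Answer: 216084 114 208264

Derivation:
  byte[0]=0x94 cont=1 payload=0x14=20: acc |= 20<<0 -> acc=20 shift=7
  byte[1]=0x98 cont=1 payload=0x18=24: acc |= 24<<7 -> acc=3092 shift=14
  byte[2]=0x0D cont=0 payload=0x0D=13: acc |= 13<<14 -> acc=216084 shift=21 [end]
Varint 1: bytes[0:3] = 94 98 0D -> value 216084 (3 byte(s))
  byte[3]=0x72 cont=0 payload=0x72=114: acc |= 114<<0 -> acc=114 shift=7 [end]
Varint 2: bytes[3:4] = 72 -> value 114 (1 byte(s))
  byte[4]=0x88 cont=1 payload=0x08=8: acc |= 8<<0 -> acc=8 shift=7
  byte[5]=0xDB cont=1 payload=0x5B=91: acc |= 91<<7 -> acc=11656 shift=14
  byte[6]=0x0C cont=0 payload=0x0C=12: acc |= 12<<14 -> acc=208264 shift=21 [end]
Varint 3: bytes[4:7] = 88 DB 0C -> value 208264 (3 byte(s))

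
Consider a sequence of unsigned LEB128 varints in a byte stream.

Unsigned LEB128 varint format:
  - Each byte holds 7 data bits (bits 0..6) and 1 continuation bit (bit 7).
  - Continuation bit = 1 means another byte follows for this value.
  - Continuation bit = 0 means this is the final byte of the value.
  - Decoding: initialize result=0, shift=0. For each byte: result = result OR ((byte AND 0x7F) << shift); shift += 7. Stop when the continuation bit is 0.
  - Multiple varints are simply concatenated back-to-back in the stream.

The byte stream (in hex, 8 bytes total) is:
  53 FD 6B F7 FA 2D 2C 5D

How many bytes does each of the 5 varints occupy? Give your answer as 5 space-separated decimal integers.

Answer: 1 2 3 1 1

Derivation:
  byte[0]=0x53 cont=0 payload=0x53=83: acc |= 83<<0 -> acc=83 shift=7 [end]
Varint 1: bytes[0:1] = 53 -> value 83 (1 byte(s))
  byte[1]=0xFD cont=1 payload=0x7D=125: acc |= 125<<0 -> acc=125 shift=7
  byte[2]=0x6B cont=0 payload=0x6B=107: acc |= 107<<7 -> acc=13821 shift=14 [end]
Varint 2: bytes[1:3] = FD 6B -> value 13821 (2 byte(s))
  byte[3]=0xF7 cont=1 payload=0x77=119: acc |= 119<<0 -> acc=119 shift=7
  byte[4]=0xFA cont=1 payload=0x7A=122: acc |= 122<<7 -> acc=15735 shift=14
  byte[5]=0x2D cont=0 payload=0x2D=45: acc |= 45<<14 -> acc=753015 shift=21 [end]
Varint 3: bytes[3:6] = F7 FA 2D -> value 753015 (3 byte(s))
  byte[6]=0x2C cont=0 payload=0x2C=44: acc |= 44<<0 -> acc=44 shift=7 [end]
Varint 4: bytes[6:7] = 2C -> value 44 (1 byte(s))
  byte[7]=0x5D cont=0 payload=0x5D=93: acc |= 93<<0 -> acc=93 shift=7 [end]
Varint 5: bytes[7:8] = 5D -> value 93 (1 byte(s))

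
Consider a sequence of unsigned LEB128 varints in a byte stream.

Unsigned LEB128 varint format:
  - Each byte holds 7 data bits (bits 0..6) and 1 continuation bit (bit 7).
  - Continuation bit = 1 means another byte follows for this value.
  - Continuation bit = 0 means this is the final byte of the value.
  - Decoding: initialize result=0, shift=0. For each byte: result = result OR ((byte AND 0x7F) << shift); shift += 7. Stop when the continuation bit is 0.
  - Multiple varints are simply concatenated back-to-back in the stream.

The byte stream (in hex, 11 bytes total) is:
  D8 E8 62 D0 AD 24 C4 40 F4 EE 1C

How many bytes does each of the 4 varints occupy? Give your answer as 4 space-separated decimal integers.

  byte[0]=0xD8 cont=1 payload=0x58=88: acc |= 88<<0 -> acc=88 shift=7
  byte[1]=0xE8 cont=1 payload=0x68=104: acc |= 104<<7 -> acc=13400 shift=14
  byte[2]=0x62 cont=0 payload=0x62=98: acc |= 98<<14 -> acc=1619032 shift=21 [end]
Varint 1: bytes[0:3] = D8 E8 62 -> value 1619032 (3 byte(s))
  byte[3]=0xD0 cont=1 payload=0x50=80: acc |= 80<<0 -> acc=80 shift=7
  byte[4]=0xAD cont=1 payload=0x2D=45: acc |= 45<<7 -> acc=5840 shift=14
  byte[5]=0x24 cont=0 payload=0x24=36: acc |= 36<<14 -> acc=595664 shift=21 [end]
Varint 2: bytes[3:6] = D0 AD 24 -> value 595664 (3 byte(s))
  byte[6]=0xC4 cont=1 payload=0x44=68: acc |= 68<<0 -> acc=68 shift=7
  byte[7]=0x40 cont=0 payload=0x40=64: acc |= 64<<7 -> acc=8260 shift=14 [end]
Varint 3: bytes[6:8] = C4 40 -> value 8260 (2 byte(s))
  byte[8]=0xF4 cont=1 payload=0x74=116: acc |= 116<<0 -> acc=116 shift=7
  byte[9]=0xEE cont=1 payload=0x6E=110: acc |= 110<<7 -> acc=14196 shift=14
  byte[10]=0x1C cont=0 payload=0x1C=28: acc |= 28<<14 -> acc=472948 shift=21 [end]
Varint 4: bytes[8:11] = F4 EE 1C -> value 472948 (3 byte(s))

Answer: 3 3 2 3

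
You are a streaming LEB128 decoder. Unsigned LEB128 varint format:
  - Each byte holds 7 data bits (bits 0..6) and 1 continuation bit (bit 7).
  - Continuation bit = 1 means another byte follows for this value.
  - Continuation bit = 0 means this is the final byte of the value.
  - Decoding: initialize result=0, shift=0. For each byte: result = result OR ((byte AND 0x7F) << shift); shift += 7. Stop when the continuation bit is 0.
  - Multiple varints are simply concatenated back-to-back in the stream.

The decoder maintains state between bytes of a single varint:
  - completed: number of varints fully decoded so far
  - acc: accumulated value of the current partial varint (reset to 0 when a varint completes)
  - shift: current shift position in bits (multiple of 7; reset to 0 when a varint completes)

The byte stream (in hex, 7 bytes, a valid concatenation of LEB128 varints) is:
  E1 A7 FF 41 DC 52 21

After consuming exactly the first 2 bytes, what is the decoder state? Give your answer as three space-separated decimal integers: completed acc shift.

byte[0]=0xE1 cont=1 payload=0x61: acc |= 97<<0 -> completed=0 acc=97 shift=7
byte[1]=0xA7 cont=1 payload=0x27: acc |= 39<<7 -> completed=0 acc=5089 shift=14

Answer: 0 5089 14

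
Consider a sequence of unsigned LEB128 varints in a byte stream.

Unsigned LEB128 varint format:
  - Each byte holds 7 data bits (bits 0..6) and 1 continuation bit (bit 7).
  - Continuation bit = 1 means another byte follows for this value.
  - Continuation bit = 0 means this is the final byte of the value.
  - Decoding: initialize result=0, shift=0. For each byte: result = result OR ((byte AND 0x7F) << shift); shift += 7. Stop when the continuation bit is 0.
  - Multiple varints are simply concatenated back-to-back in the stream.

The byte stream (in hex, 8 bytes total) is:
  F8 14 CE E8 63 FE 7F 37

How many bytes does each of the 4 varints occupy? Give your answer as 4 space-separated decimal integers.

  byte[0]=0xF8 cont=1 payload=0x78=120: acc |= 120<<0 -> acc=120 shift=7
  byte[1]=0x14 cont=0 payload=0x14=20: acc |= 20<<7 -> acc=2680 shift=14 [end]
Varint 1: bytes[0:2] = F8 14 -> value 2680 (2 byte(s))
  byte[2]=0xCE cont=1 payload=0x4E=78: acc |= 78<<0 -> acc=78 shift=7
  byte[3]=0xE8 cont=1 payload=0x68=104: acc |= 104<<7 -> acc=13390 shift=14
  byte[4]=0x63 cont=0 payload=0x63=99: acc |= 99<<14 -> acc=1635406 shift=21 [end]
Varint 2: bytes[2:5] = CE E8 63 -> value 1635406 (3 byte(s))
  byte[5]=0xFE cont=1 payload=0x7E=126: acc |= 126<<0 -> acc=126 shift=7
  byte[6]=0x7F cont=0 payload=0x7F=127: acc |= 127<<7 -> acc=16382 shift=14 [end]
Varint 3: bytes[5:7] = FE 7F -> value 16382 (2 byte(s))
  byte[7]=0x37 cont=0 payload=0x37=55: acc |= 55<<0 -> acc=55 shift=7 [end]
Varint 4: bytes[7:8] = 37 -> value 55 (1 byte(s))

Answer: 2 3 2 1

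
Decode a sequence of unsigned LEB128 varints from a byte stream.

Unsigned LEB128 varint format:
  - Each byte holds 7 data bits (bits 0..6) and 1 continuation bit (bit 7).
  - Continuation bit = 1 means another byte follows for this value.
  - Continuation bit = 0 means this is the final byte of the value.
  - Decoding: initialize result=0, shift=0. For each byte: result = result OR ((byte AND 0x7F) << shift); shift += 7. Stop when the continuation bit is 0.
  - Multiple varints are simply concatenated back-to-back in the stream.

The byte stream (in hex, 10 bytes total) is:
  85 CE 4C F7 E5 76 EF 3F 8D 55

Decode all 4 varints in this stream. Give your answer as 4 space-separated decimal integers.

  byte[0]=0x85 cont=1 payload=0x05=5: acc |= 5<<0 -> acc=5 shift=7
  byte[1]=0xCE cont=1 payload=0x4E=78: acc |= 78<<7 -> acc=9989 shift=14
  byte[2]=0x4C cont=0 payload=0x4C=76: acc |= 76<<14 -> acc=1255173 shift=21 [end]
Varint 1: bytes[0:3] = 85 CE 4C -> value 1255173 (3 byte(s))
  byte[3]=0xF7 cont=1 payload=0x77=119: acc |= 119<<0 -> acc=119 shift=7
  byte[4]=0xE5 cont=1 payload=0x65=101: acc |= 101<<7 -> acc=13047 shift=14
  byte[5]=0x76 cont=0 payload=0x76=118: acc |= 118<<14 -> acc=1946359 shift=21 [end]
Varint 2: bytes[3:6] = F7 E5 76 -> value 1946359 (3 byte(s))
  byte[6]=0xEF cont=1 payload=0x6F=111: acc |= 111<<0 -> acc=111 shift=7
  byte[7]=0x3F cont=0 payload=0x3F=63: acc |= 63<<7 -> acc=8175 shift=14 [end]
Varint 3: bytes[6:8] = EF 3F -> value 8175 (2 byte(s))
  byte[8]=0x8D cont=1 payload=0x0D=13: acc |= 13<<0 -> acc=13 shift=7
  byte[9]=0x55 cont=0 payload=0x55=85: acc |= 85<<7 -> acc=10893 shift=14 [end]
Varint 4: bytes[8:10] = 8D 55 -> value 10893 (2 byte(s))

Answer: 1255173 1946359 8175 10893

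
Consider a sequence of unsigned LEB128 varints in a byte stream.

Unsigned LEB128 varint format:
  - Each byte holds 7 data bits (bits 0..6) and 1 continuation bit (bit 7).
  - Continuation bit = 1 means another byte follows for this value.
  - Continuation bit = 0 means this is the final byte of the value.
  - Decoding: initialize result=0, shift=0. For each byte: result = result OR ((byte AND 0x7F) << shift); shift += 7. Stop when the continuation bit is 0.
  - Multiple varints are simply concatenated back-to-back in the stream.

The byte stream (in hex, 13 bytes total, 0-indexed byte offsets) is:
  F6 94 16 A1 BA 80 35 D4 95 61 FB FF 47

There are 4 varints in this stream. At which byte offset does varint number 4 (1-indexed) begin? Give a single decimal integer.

Answer: 10

Derivation:
  byte[0]=0xF6 cont=1 payload=0x76=118: acc |= 118<<0 -> acc=118 shift=7
  byte[1]=0x94 cont=1 payload=0x14=20: acc |= 20<<7 -> acc=2678 shift=14
  byte[2]=0x16 cont=0 payload=0x16=22: acc |= 22<<14 -> acc=363126 shift=21 [end]
Varint 1: bytes[0:3] = F6 94 16 -> value 363126 (3 byte(s))
  byte[3]=0xA1 cont=1 payload=0x21=33: acc |= 33<<0 -> acc=33 shift=7
  byte[4]=0xBA cont=1 payload=0x3A=58: acc |= 58<<7 -> acc=7457 shift=14
  byte[5]=0x80 cont=1 payload=0x00=0: acc |= 0<<14 -> acc=7457 shift=21
  byte[6]=0x35 cont=0 payload=0x35=53: acc |= 53<<21 -> acc=111156513 shift=28 [end]
Varint 2: bytes[3:7] = A1 BA 80 35 -> value 111156513 (4 byte(s))
  byte[7]=0xD4 cont=1 payload=0x54=84: acc |= 84<<0 -> acc=84 shift=7
  byte[8]=0x95 cont=1 payload=0x15=21: acc |= 21<<7 -> acc=2772 shift=14
  byte[9]=0x61 cont=0 payload=0x61=97: acc |= 97<<14 -> acc=1592020 shift=21 [end]
Varint 3: bytes[7:10] = D4 95 61 -> value 1592020 (3 byte(s))
  byte[10]=0xFB cont=1 payload=0x7B=123: acc |= 123<<0 -> acc=123 shift=7
  byte[11]=0xFF cont=1 payload=0x7F=127: acc |= 127<<7 -> acc=16379 shift=14
  byte[12]=0x47 cont=0 payload=0x47=71: acc |= 71<<14 -> acc=1179643 shift=21 [end]
Varint 4: bytes[10:13] = FB FF 47 -> value 1179643 (3 byte(s))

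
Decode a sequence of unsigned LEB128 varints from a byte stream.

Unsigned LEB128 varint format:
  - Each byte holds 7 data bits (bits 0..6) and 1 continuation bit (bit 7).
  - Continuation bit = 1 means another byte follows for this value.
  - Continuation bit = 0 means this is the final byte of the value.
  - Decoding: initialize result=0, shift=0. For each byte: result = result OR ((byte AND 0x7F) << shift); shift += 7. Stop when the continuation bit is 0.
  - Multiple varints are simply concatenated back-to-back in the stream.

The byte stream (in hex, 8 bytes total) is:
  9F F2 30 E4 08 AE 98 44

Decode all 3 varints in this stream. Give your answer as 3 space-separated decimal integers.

  byte[0]=0x9F cont=1 payload=0x1F=31: acc |= 31<<0 -> acc=31 shift=7
  byte[1]=0xF2 cont=1 payload=0x72=114: acc |= 114<<7 -> acc=14623 shift=14
  byte[2]=0x30 cont=0 payload=0x30=48: acc |= 48<<14 -> acc=801055 shift=21 [end]
Varint 1: bytes[0:3] = 9F F2 30 -> value 801055 (3 byte(s))
  byte[3]=0xE4 cont=1 payload=0x64=100: acc |= 100<<0 -> acc=100 shift=7
  byte[4]=0x08 cont=0 payload=0x08=8: acc |= 8<<7 -> acc=1124 shift=14 [end]
Varint 2: bytes[3:5] = E4 08 -> value 1124 (2 byte(s))
  byte[5]=0xAE cont=1 payload=0x2E=46: acc |= 46<<0 -> acc=46 shift=7
  byte[6]=0x98 cont=1 payload=0x18=24: acc |= 24<<7 -> acc=3118 shift=14
  byte[7]=0x44 cont=0 payload=0x44=68: acc |= 68<<14 -> acc=1117230 shift=21 [end]
Varint 3: bytes[5:8] = AE 98 44 -> value 1117230 (3 byte(s))

Answer: 801055 1124 1117230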